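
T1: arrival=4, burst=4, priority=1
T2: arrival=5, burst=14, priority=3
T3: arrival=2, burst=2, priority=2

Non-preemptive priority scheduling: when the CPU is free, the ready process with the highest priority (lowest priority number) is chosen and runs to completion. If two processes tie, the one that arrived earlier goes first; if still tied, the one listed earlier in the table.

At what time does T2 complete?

22

Timeline: | idle 0-2 | T3 2-4 | T1 4-8 | T2 8-22 |
Completion: T1=8  T2=22  T3=4
Turnaround (C−A): T1=4  T2=17  T3=2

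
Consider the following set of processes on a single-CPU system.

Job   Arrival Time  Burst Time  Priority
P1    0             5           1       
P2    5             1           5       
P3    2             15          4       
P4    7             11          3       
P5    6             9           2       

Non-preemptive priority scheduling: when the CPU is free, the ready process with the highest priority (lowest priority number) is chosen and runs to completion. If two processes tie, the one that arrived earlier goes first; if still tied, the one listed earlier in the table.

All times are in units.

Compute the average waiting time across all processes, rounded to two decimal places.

14.80

Gantt: | P1 0-5 | P3 5-20 | P5 20-29 | P4 29-40 | P2 40-41 |
Completion: P1=5  P2=41  P3=20  P4=40  P5=29
Waiting times: P1=0, P2=35, P3=3, P4=22, P5=14
Average waiting = (0+35+3+22+14) / 5 = 74/5 = 14.80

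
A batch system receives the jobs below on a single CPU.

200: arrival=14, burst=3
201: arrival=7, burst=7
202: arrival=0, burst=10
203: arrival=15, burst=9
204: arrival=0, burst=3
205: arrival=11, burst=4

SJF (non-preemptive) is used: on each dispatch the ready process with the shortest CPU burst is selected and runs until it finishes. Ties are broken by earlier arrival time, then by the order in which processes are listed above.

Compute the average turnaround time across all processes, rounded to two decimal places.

11.50

Timeline: | 204 0-3 | 202 3-13 | 205 13-17 | 200 17-20 | 201 20-27 | 203 27-36 |
Completion: 200=20  201=27  202=13  203=36  204=3  205=17
Turnaround (C−A): 200=6  201=20  202=13  203=21  204=3  205=6
Turnaround times: 200=6, 201=20, 202=13, 203=21, 204=3, 205=6
Average turnaround = (6+20+13+21+3+6) / 6 = 69/6 = 11.50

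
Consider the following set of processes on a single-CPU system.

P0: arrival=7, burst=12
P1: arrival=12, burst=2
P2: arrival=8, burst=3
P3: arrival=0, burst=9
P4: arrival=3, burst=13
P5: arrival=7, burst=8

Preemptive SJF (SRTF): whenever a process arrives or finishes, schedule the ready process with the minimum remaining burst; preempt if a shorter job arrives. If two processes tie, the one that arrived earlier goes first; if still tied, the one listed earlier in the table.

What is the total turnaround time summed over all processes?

Gantt: | P3 0-9 | P2 9-12 | P1 12-14 | P5 14-22 | P0 22-34 | P4 34-47 |
Completion: P0=34  P1=14  P2=12  P3=9  P4=47  P5=22
Turnaround = completion − arrival: P0=27, P1=2, P2=4, P3=9, P4=44, P5=15
Total turnaround = 27 + 2 + 4 + 9 + 44 + 15 = 101

101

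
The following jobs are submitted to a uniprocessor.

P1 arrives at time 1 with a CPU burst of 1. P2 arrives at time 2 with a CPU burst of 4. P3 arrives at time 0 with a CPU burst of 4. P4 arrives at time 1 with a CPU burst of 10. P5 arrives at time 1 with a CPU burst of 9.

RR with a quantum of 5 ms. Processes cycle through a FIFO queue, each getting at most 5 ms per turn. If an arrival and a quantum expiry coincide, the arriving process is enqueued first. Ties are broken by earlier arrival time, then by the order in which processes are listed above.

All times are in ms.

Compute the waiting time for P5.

18

Gantt: | P3 0-4 | P1 4-5 | P4 5-10 | P5 10-15 | P2 15-19 | P4 19-24 | P5 24-28 |
Completion: P1=5  P2=19  P3=4  P4=24  P5=28
Turnaround (C−A): P1=4  P2=17  P3=4  P4=23  P5=27
Waiting(P5) = turnaround − burst = 27 − 9 = 18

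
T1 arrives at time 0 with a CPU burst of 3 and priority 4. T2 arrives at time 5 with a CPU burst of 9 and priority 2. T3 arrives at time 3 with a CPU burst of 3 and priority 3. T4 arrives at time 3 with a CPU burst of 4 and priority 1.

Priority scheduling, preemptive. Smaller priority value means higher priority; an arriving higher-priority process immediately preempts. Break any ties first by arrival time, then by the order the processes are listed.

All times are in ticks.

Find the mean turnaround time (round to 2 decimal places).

Timeline: | T1 0-3 | T4 3-7 | T2 7-16 | T3 16-19 |
Completion: T1=3  T2=16  T3=19  T4=7
Turnaround times: T1=3, T2=11, T3=16, T4=4
Average turnaround = (3+11+16+4) / 4 = 34/4 = 8.50

8.50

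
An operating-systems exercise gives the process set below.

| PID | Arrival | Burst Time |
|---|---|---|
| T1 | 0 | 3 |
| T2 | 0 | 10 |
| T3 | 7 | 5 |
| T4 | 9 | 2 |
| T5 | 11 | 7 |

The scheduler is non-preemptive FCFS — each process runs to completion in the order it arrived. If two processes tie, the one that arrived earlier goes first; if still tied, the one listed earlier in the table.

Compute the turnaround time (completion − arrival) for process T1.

Gantt: | T1 0-3 | T2 3-13 | T3 13-18 | T4 18-20 | T5 20-27 |
Completion: T1=3  T2=13  T3=18  T4=20  T5=27
Turnaround (C−A): T1=3  T2=13  T3=11  T4=11  T5=16
Turnaround(T1) = completion − arrival = 3 − 0 = 3

3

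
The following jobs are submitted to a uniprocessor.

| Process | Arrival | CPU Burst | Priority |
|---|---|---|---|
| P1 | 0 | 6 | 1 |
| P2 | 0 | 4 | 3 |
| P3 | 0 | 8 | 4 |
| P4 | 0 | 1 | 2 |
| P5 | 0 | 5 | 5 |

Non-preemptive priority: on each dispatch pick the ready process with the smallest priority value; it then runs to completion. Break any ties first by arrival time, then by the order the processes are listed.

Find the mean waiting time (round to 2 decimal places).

8.60

Timeline: | P1 0-6 | P4 6-7 | P2 7-11 | P3 11-19 | P5 19-24 |
Completion: P1=6  P2=11  P3=19  P4=7  P5=24
Waiting times: P1=0, P2=7, P3=11, P4=6, P5=19
Average waiting = (0+7+11+6+19) / 5 = 43/5 = 8.60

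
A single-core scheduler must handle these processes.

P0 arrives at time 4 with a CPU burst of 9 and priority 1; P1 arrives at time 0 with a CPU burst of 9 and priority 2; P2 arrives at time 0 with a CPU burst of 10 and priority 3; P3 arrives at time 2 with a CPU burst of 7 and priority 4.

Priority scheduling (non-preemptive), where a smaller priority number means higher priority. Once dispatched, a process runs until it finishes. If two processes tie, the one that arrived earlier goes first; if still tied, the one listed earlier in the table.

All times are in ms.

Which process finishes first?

Timeline: | P1 0-9 | P0 9-18 | P2 18-28 | P3 28-35 |
Completion: P0=18  P1=9  P2=28  P3=35
Finish order: P1 → P0 → P2 → P3

P1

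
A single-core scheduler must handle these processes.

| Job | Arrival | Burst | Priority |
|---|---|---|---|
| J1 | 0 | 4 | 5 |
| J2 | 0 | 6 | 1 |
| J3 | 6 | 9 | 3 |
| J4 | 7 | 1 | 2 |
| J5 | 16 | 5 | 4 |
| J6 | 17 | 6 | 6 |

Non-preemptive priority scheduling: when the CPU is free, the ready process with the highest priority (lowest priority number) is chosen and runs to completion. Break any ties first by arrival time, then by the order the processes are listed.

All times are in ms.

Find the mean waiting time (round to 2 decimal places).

Timeline: | J2 0-6 | J3 6-15 | J4 15-16 | J5 16-21 | J1 21-25 | J6 25-31 |
Completion: J1=25  J2=6  J3=15  J4=16  J5=21  J6=31
Waiting times: J1=21, J2=0, J3=0, J4=8, J5=0, J6=8
Average waiting = (21+0+0+8+0+8) / 6 = 37/6 = 6.17

6.17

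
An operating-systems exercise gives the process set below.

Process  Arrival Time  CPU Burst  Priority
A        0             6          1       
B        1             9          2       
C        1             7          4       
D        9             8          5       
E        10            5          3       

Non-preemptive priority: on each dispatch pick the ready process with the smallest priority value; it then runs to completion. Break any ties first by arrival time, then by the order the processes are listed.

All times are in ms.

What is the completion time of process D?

35

Timeline: | A 0-6 | B 6-15 | E 15-20 | C 20-27 | D 27-35 |
Completion: A=6  B=15  C=27  D=35  E=20
Turnaround (C−A): A=6  B=14  C=26  D=26  E=10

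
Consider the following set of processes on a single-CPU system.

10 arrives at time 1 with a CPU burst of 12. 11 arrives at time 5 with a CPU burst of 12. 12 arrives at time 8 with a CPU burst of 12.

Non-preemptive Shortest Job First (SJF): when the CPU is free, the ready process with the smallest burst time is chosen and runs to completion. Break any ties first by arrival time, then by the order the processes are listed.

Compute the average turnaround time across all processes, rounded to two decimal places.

Gantt: | idle 0-1 | 10 1-13 | 11 13-25 | 12 25-37 |
Completion: 10=13  11=25  12=37
Turnaround (C−A): 10=12  11=20  12=29
Turnaround times: 10=12, 11=20, 12=29
Average turnaround = (12+20+29) / 3 = 61/3 = 20.33

20.33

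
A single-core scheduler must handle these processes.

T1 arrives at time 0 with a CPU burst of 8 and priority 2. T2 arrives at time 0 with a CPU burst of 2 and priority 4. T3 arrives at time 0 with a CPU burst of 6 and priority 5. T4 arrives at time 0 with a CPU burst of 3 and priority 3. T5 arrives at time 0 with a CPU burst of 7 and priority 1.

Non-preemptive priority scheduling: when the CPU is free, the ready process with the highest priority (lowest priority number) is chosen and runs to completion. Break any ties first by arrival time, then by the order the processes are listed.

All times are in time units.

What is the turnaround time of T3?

26

Schedule: | T5 0-7 | T1 7-15 | T4 15-18 | T2 18-20 | T3 20-26 |
Completion: T1=15  T2=20  T3=26  T4=18  T5=7
Turnaround (C−A): T1=15  T2=20  T3=26  T4=18  T5=7
Turnaround(T3) = completion − arrival = 26 − 0 = 26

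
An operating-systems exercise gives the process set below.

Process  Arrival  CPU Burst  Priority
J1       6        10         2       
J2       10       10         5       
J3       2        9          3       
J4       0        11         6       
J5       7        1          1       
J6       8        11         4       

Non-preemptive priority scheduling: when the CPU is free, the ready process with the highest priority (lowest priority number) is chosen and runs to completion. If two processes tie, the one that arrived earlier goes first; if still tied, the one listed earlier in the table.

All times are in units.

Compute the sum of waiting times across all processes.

Gantt: | J4 0-11 | J5 11-12 | J1 12-22 | J3 22-31 | J6 31-42 | J2 42-52 |
Completion: J1=22  J2=52  J3=31  J4=11  J5=12  J6=42
Waiting = turnaround − burst: J1=6, J2=32, J3=20, J4=0, J5=4, J6=23
Total waiting = 6 + 32 + 20 + 0 + 4 + 23 = 85

85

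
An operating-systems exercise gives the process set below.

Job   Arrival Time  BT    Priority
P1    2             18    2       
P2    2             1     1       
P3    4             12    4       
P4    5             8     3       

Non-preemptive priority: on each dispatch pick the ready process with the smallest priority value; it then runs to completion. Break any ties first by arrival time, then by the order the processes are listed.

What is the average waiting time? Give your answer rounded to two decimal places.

Gantt: | idle 0-2 | P2 2-3 | P1 3-21 | P4 21-29 | P3 29-41 |
Completion: P1=21  P2=3  P3=41  P4=29
Turnaround (C−A): P1=19  P2=1  P3=37  P4=24
Waiting times: P1=1, P2=0, P3=25, P4=16
Average waiting = (1+0+25+16) / 4 = 42/4 = 10.50

10.50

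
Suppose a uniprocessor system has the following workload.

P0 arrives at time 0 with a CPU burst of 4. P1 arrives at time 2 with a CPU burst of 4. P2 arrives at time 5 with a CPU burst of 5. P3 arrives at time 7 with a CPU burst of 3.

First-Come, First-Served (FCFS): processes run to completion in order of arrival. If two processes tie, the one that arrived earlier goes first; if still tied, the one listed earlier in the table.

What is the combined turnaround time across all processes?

27

Timeline: | P0 0-4 | P1 4-8 | P2 8-13 | P3 13-16 |
Completion: P0=4  P1=8  P2=13  P3=16
Turnaround (C−A): P0=4  P1=6  P2=8  P3=9
Turnaround = completion − arrival: P0=4, P1=6, P2=8, P3=9
Total turnaround = 4 + 6 + 8 + 9 = 27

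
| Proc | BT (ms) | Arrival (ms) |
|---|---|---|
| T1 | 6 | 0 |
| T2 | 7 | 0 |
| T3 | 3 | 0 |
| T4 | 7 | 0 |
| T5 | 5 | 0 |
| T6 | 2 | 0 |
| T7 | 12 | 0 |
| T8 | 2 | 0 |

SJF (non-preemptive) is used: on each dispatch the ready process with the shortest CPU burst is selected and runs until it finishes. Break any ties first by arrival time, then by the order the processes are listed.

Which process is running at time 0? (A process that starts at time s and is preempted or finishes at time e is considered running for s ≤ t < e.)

T6

Schedule: | T6 0-2 | T8 2-4 | T3 4-7 | T5 7-12 | T1 12-18 | T2 18-25 | T4 25-32 | T7 32-44 |
Completion: T1=18  T2=25  T3=7  T4=32  T5=12  T6=2  T7=44  T8=4
Turnaround (C−A): T1=18  T2=25  T3=7  T4=32  T5=12  T6=2  T7=44  T8=4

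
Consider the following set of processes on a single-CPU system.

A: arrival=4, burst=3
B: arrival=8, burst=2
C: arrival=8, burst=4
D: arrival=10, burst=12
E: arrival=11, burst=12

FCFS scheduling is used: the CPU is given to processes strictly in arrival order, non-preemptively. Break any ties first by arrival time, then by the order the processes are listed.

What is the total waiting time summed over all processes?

21

Schedule: | idle 0-4 | A 4-7 | idle 7-8 | B 8-10 | C 10-14 | D 14-26 | E 26-38 |
Completion: A=7  B=10  C=14  D=26  E=38
Turnaround (C−A): A=3  B=2  C=6  D=16  E=27
Waiting = turnaround − burst: A=0, B=0, C=2, D=4, E=15
Total waiting = 0 + 0 + 2 + 4 + 15 = 21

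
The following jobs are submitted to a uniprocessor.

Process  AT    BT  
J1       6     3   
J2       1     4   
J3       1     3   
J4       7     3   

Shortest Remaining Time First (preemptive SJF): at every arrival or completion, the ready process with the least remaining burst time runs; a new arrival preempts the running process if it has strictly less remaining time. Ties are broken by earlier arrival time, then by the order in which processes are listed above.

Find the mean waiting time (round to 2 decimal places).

Schedule: | idle 0-1 | J3 1-4 | J2 4-8 | J1 8-11 | J4 11-14 |
Completion: J1=11  J2=8  J3=4  J4=14
Turnaround (C−A): J1=5  J2=7  J3=3  J4=7
Waiting times: J1=2, J2=3, J3=0, J4=4
Average waiting = (2+3+0+4) / 4 = 9/4 = 2.25

2.25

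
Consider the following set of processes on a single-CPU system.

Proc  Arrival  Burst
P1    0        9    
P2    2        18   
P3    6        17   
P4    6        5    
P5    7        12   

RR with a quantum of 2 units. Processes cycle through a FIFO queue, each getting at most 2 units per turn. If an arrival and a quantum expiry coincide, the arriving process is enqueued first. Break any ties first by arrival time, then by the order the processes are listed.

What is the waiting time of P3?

38

Gantt: | P1 0-2 | P2 2-4 | P1 4-6 | P2 6-8 | P3 8-10 | P4 10-12 | P1 12-14 | P5 14-16 | P2 16-18 | P3 18-20 | P4 20-22 | P1 22-24 | P5 24-26 | P2 26-28 | P3 28-30 | P4 30-31 | P1 31-32 | P5 32-34 | P2 34-36 | P3 36-38 | P5 38-40 | P2 40-42 | P3 42-44 | P5 44-46 | P2 46-48 | P3 48-50 | P5 50-52 | P2 52-54 | P3 54-56 | P2 56-58 | P3 58-61 |
Completion: P1=32  P2=58  P3=61  P4=31  P5=52
Turnaround (C−A): P1=32  P2=56  P3=55  P4=25  P5=45
Waiting(P3) = turnaround − burst = 55 − 17 = 38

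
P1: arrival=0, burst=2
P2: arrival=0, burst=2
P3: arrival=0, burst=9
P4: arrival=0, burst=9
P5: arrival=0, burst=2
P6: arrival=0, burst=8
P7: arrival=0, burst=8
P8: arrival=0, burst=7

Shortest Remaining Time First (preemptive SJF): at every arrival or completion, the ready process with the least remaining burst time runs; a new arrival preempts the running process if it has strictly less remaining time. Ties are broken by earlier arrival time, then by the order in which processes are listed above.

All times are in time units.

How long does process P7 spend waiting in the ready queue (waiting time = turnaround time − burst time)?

Schedule: | P1 0-2 | P2 2-4 | P5 4-6 | P8 6-13 | P6 13-21 | P7 21-29 | P3 29-38 | P4 38-47 |
Completion: P1=2  P2=4  P3=38  P4=47  P5=6  P6=21  P7=29  P8=13
Turnaround (C−A): P1=2  P2=4  P3=38  P4=47  P5=6  P6=21  P7=29  P8=13
Waiting(P7) = turnaround − burst = 29 − 8 = 21

21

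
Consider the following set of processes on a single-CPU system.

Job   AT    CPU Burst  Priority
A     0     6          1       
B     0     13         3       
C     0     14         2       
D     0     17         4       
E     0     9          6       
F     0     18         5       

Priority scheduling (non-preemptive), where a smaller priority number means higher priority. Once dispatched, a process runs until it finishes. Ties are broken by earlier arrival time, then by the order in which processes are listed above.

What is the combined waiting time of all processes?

Schedule: | A 0-6 | C 6-20 | B 20-33 | D 33-50 | F 50-68 | E 68-77 |
Completion: A=6  B=33  C=20  D=50  E=77  F=68
Turnaround (C−A): A=6  B=33  C=20  D=50  E=77  F=68
Waiting = turnaround − burst: A=0, B=20, C=6, D=33, E=68, F=50
Total waiting = 0 + 20 + 6 + 33 + 68 + 50 = 177

177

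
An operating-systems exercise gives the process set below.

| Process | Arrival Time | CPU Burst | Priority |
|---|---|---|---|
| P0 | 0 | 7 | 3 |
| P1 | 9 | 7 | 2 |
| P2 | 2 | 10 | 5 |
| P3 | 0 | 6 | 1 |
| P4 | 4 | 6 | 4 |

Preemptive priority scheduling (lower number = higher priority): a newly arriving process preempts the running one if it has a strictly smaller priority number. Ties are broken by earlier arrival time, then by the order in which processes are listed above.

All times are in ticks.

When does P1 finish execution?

16

Timeline: | P3 0-6 | P0 6-9 | P1 9-16 | P0 16-20 | P4 20-26 | P2 26-36 |
Completion: P0=20  P1=16  P2=36  P3=6  P4=26
Turnaround (C−A): P0=20  P1=7  P2=34  P3=6  P4=22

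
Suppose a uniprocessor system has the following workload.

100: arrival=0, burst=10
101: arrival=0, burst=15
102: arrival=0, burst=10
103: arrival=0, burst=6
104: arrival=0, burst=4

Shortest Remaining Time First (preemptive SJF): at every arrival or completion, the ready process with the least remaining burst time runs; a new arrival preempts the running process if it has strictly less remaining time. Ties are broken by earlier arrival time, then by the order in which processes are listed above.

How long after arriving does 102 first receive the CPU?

20

Schedule: | 104 0-4 | 103 4-10 | 100 10-20 | 102 20-30 | 101 30-45 |
Completion: 100=20  101=45  102=30  103=10  104=4
Response(102) = first start − arrival = 20 − 0 = 20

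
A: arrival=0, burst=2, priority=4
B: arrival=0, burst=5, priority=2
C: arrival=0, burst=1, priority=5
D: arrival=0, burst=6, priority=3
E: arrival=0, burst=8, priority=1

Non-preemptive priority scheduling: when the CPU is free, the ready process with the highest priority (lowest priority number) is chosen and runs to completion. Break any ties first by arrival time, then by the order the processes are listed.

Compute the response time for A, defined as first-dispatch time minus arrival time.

Gantt: | E 0-8 | B 8-13 | D 13-19 | A 19-21 | C 21-22 |
Completion: A=21  B=13  C=22  D=19  E=8
Response(A) = first start − arrival = 19 − 0 = 19

19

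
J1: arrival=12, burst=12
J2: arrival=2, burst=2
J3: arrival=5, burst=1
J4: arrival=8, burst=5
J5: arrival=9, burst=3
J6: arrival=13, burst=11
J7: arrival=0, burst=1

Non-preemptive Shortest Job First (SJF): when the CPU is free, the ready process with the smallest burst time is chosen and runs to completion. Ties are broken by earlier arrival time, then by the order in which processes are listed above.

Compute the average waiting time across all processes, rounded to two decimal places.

Gantt: | J7 0-1 | idle 1-2 | J2 2-4 | idle 4-5 | J3 5-6 | idle 6-8 | J4 8-13 | J5 13-16 | J6 16-27 | J1 27-39 |
Completion: J1=39  J2=4  J3=6  J4=13  J5=16  J6=27  J7=1
Waiting times: J1=15, J2=0, J3=0, J4=0, J5=4, J6=3, J7=0
Average waiting = (15+0+0+0+4+3+0) / 7 = 22/7 = 3.14

3.14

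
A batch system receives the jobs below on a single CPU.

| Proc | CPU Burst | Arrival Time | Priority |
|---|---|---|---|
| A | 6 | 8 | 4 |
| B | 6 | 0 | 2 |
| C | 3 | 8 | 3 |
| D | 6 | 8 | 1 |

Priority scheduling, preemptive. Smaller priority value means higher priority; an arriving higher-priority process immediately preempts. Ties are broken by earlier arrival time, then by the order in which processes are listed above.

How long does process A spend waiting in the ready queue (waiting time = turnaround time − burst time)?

9

Schedule: | B 0-6 | idle 6-8 | D 8-14 | C 14-17 | A 17-23 |
Completion: A=23  B=6  C=17  D=14
Turnaround (C−A): A=15  B=6  C=9  D=6
Waiting(A) = turnaround − burst = 15 − 6 = 9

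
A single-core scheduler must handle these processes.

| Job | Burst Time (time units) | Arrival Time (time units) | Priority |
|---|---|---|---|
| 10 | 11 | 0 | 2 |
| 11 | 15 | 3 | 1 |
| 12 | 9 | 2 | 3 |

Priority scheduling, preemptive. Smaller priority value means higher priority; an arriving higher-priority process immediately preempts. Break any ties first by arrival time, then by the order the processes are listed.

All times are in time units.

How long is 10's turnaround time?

26

Gantt: | 10 0-3 | 11 3-18 | 10 18-26 | 12 26-35 |
Completion: 10=26  11=18  12=35
Turnaround (C−A): 10=26  11=15  12=33
Turnaround(10) = completion − arrival = 26 − 0 = 26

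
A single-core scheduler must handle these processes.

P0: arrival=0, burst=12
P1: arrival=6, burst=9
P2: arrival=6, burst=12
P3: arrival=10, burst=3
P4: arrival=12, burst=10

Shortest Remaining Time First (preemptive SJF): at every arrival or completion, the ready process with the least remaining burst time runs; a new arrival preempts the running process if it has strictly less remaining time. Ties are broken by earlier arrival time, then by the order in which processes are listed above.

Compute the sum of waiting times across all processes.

Timeline: | P0 0-12 | P3 12-15 | P1 15-24 | P4 24-34 | P2 34-46 |
Completion: P0=12  P1=24  P2=46  P3=15  P4=34
Waiting = turnaround − burst: P0=0, P1=9, P2=28, P3=2, P4=12
Total waiting = 0 + 9 + 28 + 2 + 12 = 51

51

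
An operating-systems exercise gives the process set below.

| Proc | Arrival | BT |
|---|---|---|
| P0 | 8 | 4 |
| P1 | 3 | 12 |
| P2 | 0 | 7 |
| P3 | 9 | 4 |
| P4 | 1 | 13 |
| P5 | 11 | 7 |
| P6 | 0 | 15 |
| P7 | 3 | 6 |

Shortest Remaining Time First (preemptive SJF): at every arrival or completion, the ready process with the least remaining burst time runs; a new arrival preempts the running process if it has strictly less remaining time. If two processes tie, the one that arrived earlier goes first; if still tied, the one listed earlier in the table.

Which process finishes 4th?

P7

Timeline: | P2 0-7 | P7 7-8 | P0 8-12 | P3 12-16 | P7 16-21 | P5 21-28 | P1 28-40 | P4 40-53 | P6 53-68 |
Completion: P0=12  P1=40  P2=7  P3=16  P4=53  P5=28  P6=68  P7=21
Turnaround (C−A): P0=4  P1=37  P2=7  P3=7  P4=52  P5=17  P6=68  P7=18
Finish order: P2 → P0 → P3 → P7 → P5 → P1 → P4 → P6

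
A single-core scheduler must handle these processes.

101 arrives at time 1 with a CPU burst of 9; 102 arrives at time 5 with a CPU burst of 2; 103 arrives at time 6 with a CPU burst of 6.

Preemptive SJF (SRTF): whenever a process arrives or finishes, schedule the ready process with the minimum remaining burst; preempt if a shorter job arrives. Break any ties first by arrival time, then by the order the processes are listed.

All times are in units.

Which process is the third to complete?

103

Timeline: | idle 0-1 | 101 1-5 | 102 5-7 | 101 7-12 | 103 12-18 |
Completion: 101=12  102=7  103=18
Finish order: 102 → 101 → 103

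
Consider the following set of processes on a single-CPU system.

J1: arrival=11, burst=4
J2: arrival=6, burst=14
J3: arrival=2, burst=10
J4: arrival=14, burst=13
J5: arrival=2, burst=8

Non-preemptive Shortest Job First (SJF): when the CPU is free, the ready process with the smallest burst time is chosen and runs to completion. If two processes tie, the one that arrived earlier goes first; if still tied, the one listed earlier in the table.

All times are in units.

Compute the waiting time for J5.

0

Gantt: | idle 0-2 | J5 2-10 | J3 10-20 | J1 20-24 | J4 24-37 | J2 37-51 |
Completion: J1=24  J2=51  J3=20  J4=37  J5=10
Turnaround (C−A): J1=13  J2=45  J3=18  J4=23  J5=8
Waiting(J5) = turnaround − burst = 8 − 8 = 0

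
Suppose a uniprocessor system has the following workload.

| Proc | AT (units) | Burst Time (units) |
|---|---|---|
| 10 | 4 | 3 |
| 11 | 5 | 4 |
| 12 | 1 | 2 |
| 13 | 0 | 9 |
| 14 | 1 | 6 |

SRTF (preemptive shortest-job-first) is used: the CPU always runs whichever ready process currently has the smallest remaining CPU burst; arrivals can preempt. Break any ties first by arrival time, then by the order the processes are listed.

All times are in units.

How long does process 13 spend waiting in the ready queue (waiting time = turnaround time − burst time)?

Schedule: | 13 0-1 | 12 1-3 | 14 3-4 | 10 4-7 | 11 7-11 | 14 11-16 | 13 16-24 |
Completion: 10=7  11=11  12=3  13=24  14=16
Turnaround (C−A): 10=3  11=6  12=2  13=24  14=15
Waiting(13) = turnaround − burst = 24 − 9 = 15

15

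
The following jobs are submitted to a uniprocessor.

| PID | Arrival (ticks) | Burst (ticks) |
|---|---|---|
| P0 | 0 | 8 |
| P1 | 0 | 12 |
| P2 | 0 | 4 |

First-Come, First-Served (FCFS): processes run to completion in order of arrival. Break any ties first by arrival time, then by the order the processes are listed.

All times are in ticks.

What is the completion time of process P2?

Schedule: | P0 0-8 | P1 8-20 | P2 20-24 |
Completion: P0=8  P1=20  P2=24
Turnaround (C−A): P0=8  P1=20  P2=24

24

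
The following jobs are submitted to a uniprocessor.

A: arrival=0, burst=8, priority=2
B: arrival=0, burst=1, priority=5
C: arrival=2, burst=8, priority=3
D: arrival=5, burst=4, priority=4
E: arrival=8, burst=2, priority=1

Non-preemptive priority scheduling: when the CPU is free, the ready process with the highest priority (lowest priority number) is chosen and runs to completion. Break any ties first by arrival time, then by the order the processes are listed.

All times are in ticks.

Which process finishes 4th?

D

Gantt: | A 0-8 | E 8-10 | C 10-18 | D 18-22 | B 22-23 |
Completion: A=8  B=23  C=18  D=22  E=10
Turnaround (C−A): A=8  B=23  C=16  D=17  E=2
Finish order: A → E → C → D → B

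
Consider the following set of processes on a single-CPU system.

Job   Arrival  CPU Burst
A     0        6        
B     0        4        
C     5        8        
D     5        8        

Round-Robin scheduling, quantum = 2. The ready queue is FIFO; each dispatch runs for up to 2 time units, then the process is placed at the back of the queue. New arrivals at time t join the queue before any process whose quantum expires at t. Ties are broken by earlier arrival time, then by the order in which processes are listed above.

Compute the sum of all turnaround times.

62

Schedule: | A 0-2 | B 2-4 | A 4-6 | B 6-8 | C 8-10 | D 10-12 | A 12-14 | C 14-16 | D 16-18 | C 18-20 | D 20-22 | C 22-24 | D 24-26 |
Completion: A=14  B=8  C=24  D=26
Turnaround = completion − arrival: A=14, B=8, C=19, D=21
Total turnaround = 14 + 8 + 19 + 21 = 62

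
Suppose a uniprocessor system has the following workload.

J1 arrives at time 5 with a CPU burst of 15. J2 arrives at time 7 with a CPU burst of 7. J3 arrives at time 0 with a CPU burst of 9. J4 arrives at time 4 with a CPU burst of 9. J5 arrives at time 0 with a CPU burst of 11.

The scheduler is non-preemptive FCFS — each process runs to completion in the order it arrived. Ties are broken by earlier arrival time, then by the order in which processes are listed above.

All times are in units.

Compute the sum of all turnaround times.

Gantt: | J3 0-9 | J5 9-20 | J4 20-29 | J1 29-44 | J2 44-51 |
Completion: J1=44  J2=51  J3=9  J4=29  J5=20
Turnaround = completion − arrival: J1=39, J2=44, J3=9, J4=25, J5=20
Total turnaround = 39 + 44 + 9 + 25 + 20 = 137

137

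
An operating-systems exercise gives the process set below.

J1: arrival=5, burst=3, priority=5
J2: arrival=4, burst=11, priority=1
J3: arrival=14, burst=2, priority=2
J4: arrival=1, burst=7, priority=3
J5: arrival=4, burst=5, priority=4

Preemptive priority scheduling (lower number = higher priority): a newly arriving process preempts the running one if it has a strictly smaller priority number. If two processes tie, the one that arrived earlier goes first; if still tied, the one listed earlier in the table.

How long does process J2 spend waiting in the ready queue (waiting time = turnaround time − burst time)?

0

Timeline: | idle 0-1 | J4 1-4 | J2 4-15 | J3 15-17 | J4 17-21 | J5 21-26 | J1 26-29 |
Completion: J1=29  J2=15  J3=17  J4=21  J5=26
Turnaround (C−A): J1=24  J2=11  J3=3  J4=20  J5=22
Waiting(J2) = turnaround − burst = 11 − 11 = 0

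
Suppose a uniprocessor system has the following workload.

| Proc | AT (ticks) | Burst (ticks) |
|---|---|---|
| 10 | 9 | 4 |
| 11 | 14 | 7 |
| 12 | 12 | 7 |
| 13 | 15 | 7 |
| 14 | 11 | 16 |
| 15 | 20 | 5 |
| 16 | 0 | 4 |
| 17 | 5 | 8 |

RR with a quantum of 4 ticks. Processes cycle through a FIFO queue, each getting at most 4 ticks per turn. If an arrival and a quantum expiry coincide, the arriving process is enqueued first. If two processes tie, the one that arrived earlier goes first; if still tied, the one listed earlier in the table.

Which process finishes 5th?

11

Schedule: | 16 0-4 | idle 4-5 | 17 5-9 | 10 9-13 | 17 13-17 | 14 17-21 | 12 21-25 | 11 25-29 | 13 29-33 | 15 33-37 | 14 37-41 | 12 41-44 | 11 44-47 | 13 47-50 | 15 50-51 | 14 51-59 |
Completion: 10=13  11=47  12=44  13=50  14=59  15=51  16=4  17=17
Turnaround (C−A): 10=4  11=33  12=32  13=35  14=48  15=31  16=4  17=12
Finish order: 16 → 10 → 17 → 12 → 11 → 13 → 15 → 14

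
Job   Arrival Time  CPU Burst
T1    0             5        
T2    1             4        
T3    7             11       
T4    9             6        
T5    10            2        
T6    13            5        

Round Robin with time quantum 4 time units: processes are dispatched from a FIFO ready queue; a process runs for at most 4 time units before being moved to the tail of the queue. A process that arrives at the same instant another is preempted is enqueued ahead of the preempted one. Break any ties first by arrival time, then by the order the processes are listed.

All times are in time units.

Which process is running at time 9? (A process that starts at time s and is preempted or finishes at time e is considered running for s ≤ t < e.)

Schedule: | T1 0-4 | T2 4-8 | T1 8-9 | T3 9-13 | T4 13-17 | T5 17-19 | T6 19-23 | T3 23-27 | T4 27-29 | T6 29-30 | T3 30-33 |
Completion: T1=9  T2=8  T3=33  T4=29  T5=19  T6=30

T3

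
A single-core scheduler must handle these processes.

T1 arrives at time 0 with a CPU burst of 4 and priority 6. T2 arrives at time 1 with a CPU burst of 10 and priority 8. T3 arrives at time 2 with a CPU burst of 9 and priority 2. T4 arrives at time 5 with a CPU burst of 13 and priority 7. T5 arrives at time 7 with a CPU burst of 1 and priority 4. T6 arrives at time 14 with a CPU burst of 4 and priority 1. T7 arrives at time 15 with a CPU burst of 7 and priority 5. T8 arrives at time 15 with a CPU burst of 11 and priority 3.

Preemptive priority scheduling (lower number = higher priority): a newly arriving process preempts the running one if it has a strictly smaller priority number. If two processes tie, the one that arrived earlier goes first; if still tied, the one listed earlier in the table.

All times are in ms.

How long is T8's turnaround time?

Timeline: | T1 0-2 | T3 2-11 | T5 11-12 | T1 12-14 | T6 14-18 | T8 18-29 | T7 29-36 | T4 36-49 | T2 49-59 |
Completion: T1=14  T2=59  T3=11  T4=49  T5=12  T6=18  T7=36  T8=29
Turnaround (C−A): T1=14  T2=58  T3=9  T4=44  T5=5  T6=4  T7=21  T8=14
Turnaround(T8) = completion − arrival = 29 − 15 = 14

14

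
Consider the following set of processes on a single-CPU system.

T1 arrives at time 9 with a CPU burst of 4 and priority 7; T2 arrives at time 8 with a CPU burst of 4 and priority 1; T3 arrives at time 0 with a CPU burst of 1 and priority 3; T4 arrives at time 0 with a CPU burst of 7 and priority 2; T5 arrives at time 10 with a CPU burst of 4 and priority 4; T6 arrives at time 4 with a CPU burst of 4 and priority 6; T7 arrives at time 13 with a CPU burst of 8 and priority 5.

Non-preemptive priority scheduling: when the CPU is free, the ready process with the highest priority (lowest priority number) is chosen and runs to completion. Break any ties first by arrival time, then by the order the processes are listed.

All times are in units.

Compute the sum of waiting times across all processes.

Schedule: | T4 0-7 | T3 7-8 | T2 8-12 | T5 12-16 | T7 16-24 | T6 24-28 | T1 28-32 |
Completion: T1=32  T2=12  T3=8  T4=7  T5=16  T6=28  T7=24
Waiting = turnaround − burst: T1=19, T2=0, T3=7, T4=0, T5=2, T6=20, T7=3
Total waiting = 19 + 0 + 7 + 0 + 2 + 20 + 3 = 51

51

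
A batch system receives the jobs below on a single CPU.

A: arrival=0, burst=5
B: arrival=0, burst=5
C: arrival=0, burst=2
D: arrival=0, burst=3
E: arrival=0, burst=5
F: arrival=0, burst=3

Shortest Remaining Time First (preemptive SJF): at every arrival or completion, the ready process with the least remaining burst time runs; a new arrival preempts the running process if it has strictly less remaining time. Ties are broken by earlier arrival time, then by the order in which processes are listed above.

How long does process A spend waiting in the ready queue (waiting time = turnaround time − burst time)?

8

Timeline: | C 0-2 | D 2-5 | F 5-8 | A 8-13 | B 13-18 | E 18-23 |
Completion: A=13  B=18  C=2  D=5  E=23  F=8
Waiting(A) = turnaround − burst = 13 − 5 = 8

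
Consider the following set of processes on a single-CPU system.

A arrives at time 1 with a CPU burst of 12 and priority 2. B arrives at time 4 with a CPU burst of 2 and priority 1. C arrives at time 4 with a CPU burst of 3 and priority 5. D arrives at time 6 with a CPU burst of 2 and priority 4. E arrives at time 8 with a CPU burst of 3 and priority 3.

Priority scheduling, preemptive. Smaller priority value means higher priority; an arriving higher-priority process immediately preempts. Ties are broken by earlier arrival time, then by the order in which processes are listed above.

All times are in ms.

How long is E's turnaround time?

10

Timeline: | idle 0-1 | A 1-4 | B 4-6 | A 6-15 | E 15-18 | D 18-20 | C 20-23 |
Completion: A=15  B=6  C=23  D=20  E=18
Turnaround(E) = completion − arrival = 18 − 8 = 10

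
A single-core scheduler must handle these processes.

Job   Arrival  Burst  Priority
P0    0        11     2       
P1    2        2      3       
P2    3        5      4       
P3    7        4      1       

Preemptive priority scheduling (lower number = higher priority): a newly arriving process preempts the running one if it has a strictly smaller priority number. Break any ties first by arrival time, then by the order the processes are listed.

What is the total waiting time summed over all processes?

31

Schedule: | P0 0-7 | P3 7-11 | P0 11-15 | P1 15-17 | P2 17-22 |
Completion: P0=15  P1=17  P2=22  P3=11
Waiting = turnaround − burst: P0=4, P1=13, P2=14, P3=0
Total waiting = 4 + 13 + 14 + 0 = 31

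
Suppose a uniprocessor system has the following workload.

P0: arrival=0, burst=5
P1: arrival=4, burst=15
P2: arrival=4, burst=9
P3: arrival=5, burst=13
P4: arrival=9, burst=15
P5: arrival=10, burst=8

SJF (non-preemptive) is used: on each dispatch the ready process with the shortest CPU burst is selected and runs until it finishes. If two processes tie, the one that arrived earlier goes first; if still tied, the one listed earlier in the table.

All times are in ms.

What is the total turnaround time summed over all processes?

Timeline: | P0 0-5 | P2 5-14 | P5 14-22 | P3 22-35 | P1 35-50 | P4 50-65 |
Completion: P0=5  P1=50  P2=14  P3=35  P4=65  P5=22
Turnaround (C−A): P0=5  P1=46  P2=10  P3=30  P4=56  P5=12
Turnaround = completion − arrival: P0=5, P1=46, P2=10, P3=30, P4=56, P5=12
Total turnaround = 5 + 46 + 10 + 30 + 56 + 12 = 159

159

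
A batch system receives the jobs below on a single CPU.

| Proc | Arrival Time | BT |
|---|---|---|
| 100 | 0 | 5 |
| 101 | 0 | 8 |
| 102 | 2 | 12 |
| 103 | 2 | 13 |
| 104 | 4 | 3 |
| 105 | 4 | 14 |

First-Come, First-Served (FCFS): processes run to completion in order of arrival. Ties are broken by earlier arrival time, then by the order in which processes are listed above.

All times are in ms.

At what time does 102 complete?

Schedule: | 100 0-5 | 101 5-13 | 102 13-25 | 103 25-38 | 104 38-41 | 105 41-55 |
Completion: 100=5  101=13  102=25  103=38  104=41  105=55

25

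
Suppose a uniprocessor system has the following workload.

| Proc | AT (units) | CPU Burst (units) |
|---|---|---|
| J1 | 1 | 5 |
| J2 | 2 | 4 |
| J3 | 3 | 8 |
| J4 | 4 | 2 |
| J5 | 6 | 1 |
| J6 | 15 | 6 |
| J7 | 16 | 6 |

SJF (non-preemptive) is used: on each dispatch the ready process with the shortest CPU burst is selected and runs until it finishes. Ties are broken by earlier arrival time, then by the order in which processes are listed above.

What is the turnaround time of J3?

Gantt: | idle 0-1 | J1 1-6 | J5 6-7 | J4 7-9 | J2 9-13 | J3 13-21 | J6 21-27 | J7 27-33 |
Completion: J1=6  J2=13  J3=21  J4=9  J5=7  J6=27  J7=33
Turnaround(J3) = completion − arrival = 21 − 3 = 18

18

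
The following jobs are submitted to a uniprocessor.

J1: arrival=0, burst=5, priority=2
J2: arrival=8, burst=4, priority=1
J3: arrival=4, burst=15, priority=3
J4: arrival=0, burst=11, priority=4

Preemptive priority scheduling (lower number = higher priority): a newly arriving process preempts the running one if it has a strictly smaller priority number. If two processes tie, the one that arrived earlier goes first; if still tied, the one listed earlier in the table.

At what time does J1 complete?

Timeline: | J1 0-5 | J3 5-8 | J2 8-12 | J3 12-24 | J4 24-35 |
Completion: J1=5  J2=12  J3=24  J4=35

5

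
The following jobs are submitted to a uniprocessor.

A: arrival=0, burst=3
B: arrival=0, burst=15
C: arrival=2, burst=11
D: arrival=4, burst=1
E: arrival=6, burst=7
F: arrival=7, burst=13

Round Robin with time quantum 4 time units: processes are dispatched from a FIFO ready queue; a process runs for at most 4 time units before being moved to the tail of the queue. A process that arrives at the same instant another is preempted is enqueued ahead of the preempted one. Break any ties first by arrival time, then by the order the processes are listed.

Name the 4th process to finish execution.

Timeline: | A 0-3 | B 3-7 | C 7-11 | D 11-12 | E 12-16 | F 16-20 | B 20-24 | C 24-28 | E 28-31 | F 31-35 | B 35-39 | C 39-42 | F 42-46 | B 46-49 | F 49-50 |
Completion: A=3  B=49  C=42  D=12  E=31  F=50
Finish order: A → D → E → C → B → F

C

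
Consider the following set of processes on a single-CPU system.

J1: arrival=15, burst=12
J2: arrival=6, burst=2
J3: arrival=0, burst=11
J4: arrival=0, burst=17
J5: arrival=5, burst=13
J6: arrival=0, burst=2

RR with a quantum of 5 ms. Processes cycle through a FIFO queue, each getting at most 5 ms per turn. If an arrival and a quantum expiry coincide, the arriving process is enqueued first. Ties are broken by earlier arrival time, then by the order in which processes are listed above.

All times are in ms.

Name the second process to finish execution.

J2

Timeline: | J3 0-5 | J4 5-10 | J6 10-12 | J5 12-17 | J3 17-22 | J2 22-24 | J4 24-29 | J1 29-34 | J5 34-39 | J3 39-40 | J4 40-45 | J1 45-50 | J5 50-53 | J4 53-55 | J1 55-57 |
Completion: J1=57  J2=24  J3=40  J4=55  J5=53  J6=12
Turnaround (C−A): J1=42  J2=18  J3=40  J4=55  J5=48  J6=12
Finish order: J6 → J2 → J3 → J5 → J4 → J1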